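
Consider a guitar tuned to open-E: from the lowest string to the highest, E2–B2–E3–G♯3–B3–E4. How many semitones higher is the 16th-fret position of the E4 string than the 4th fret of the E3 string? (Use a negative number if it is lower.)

E4 at fret 16 → G♯5 (MIDI 80); E3 at fret 4 → G♯3 (MIDI 56).
80 − 56 = 24, so the two pitches are 24 semitones apart.

24 semitones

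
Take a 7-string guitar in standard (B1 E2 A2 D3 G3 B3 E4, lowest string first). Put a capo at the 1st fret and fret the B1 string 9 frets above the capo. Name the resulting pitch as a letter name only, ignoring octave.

A

The capo raises the open B1 by 1 semitone to C2; fretting 9 more gives B1 + 1 + 9 = B1 + 10 semitones, landing on A.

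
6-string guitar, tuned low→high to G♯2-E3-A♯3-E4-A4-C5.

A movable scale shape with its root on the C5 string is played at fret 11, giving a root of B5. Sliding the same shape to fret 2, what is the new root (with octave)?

Moving from fret 11 to fret 2 shifts the root by -9 semitones.
B5 down 9 semitones is D5.

D5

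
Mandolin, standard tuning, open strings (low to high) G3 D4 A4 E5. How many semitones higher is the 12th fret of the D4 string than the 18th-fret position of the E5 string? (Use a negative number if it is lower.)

D4 at fret 12 → D5 (MIDI 74); E5 at fret 18 → A#6 (MIDI 94).
74 − 94 = -20, so the two pitches are 20 semitones apart.

-20 semitones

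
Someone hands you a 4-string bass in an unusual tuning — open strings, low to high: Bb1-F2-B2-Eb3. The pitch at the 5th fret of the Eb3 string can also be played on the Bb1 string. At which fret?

Eb3 at fret 5 is Eb3 + 5 semitones = Ab3.
The open Bb1 string is 17 semitones below the open Eb3, so the same pitch on the Bb1 string lies at fret 5 + 17 = 22.

22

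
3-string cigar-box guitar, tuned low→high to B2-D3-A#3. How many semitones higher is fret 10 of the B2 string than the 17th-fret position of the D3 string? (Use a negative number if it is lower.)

-10 semitones

B2 at fret 10 → A3 (MIDI 57); D3 at fret 17 → G4 (MIDI 67).
57 − 67 = -10, so the two pitches are 10 semitones apart.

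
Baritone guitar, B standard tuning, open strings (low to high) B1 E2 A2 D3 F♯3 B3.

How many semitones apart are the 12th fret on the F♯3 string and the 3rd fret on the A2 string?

18 semitones

F♯3 at fret 12 → F♯4 (MIDI 66); A2 at fret 3 → C3 (MIDI 48).
66 − 48 = 18, so the two pitches are 18 semitones apart, with F♯4 the higher.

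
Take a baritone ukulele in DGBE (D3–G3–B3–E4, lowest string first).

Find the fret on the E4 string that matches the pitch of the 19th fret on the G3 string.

G3 at fret 19 is G3 + 19 semitones = D5.
The open E4 string is 9 semitones above the open G3, so the same pitch on the E4 string lies at fret 19 − 9 = 10.

10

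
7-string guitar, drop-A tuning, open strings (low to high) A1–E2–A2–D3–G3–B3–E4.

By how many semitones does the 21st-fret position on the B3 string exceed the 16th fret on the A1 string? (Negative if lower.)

31 semitones

B3 at fret 21 → G#5 (MIDI 80); A1 at fret 16 → C#3 (MIDI 49).
80 − 49 = 31, so the two pitches are 31 semitones apart.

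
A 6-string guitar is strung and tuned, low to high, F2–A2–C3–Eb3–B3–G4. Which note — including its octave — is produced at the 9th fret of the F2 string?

Each fret is one semitone, so F2 + 9 = D3.

D3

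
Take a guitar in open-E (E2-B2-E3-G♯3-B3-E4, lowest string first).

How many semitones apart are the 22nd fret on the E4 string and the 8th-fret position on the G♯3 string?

22 semitones

E4 at fret 22 → D6 (MIDI 86); G♯3 at fret 8 → E4 (MIDI 64).
86 − 64 = 22, so the two pitches are 22 semitones apart, with D6 the higher.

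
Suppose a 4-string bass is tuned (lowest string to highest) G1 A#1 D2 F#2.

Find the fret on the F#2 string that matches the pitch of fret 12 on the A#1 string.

4

A#1 at fret 12 is A#1 + 12 semitones = A#2.
The open F#2 string is 8 semitones above the open A#1, so the same pitch on the F#2 string lies at fret 12 − 8 = 4.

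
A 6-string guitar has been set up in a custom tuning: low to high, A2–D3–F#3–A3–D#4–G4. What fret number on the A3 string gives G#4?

11

G#4 is 11 semitones above the open A3 (A–A#–B–C–…–F#–G–G#), so it sits at fret 11.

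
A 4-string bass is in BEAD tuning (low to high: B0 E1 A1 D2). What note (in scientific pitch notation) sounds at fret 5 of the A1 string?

D2

The open A1 string plus 5 semitones: A–A#–B–C–C#–D.
The walk passes from B into C once, so the octave number goes from 1 to 2.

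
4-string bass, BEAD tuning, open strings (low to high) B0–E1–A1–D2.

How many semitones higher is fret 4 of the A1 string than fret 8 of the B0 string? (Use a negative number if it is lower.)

A1 at fret 4 → C#2 (MIDI 37); B0 at fret 8 → G1 (MIDI 31).
37 − 31 = 6, so the two pitches are 6 semitones apart.

6 semitones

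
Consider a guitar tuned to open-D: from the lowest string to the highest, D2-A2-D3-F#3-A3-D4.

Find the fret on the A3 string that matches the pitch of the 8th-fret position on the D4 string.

13

D4 at fret 8 is D4 + 8 semitones = A#4.
The open A3 string is 5 semitones below the open D4, so the same pitch on the A3 string lies at fret 8 + 5 = 13.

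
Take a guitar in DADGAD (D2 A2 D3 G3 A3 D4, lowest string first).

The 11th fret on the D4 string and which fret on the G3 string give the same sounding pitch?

18

D4 at fret 11 is D4 + 11 semitones = C#5.
The open G3 string is 7 semitones below the open D4, so the same pitch on the G3 string lies at fret 11 + 7 = 18.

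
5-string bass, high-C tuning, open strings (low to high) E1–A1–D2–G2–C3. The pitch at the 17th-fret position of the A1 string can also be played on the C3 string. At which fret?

2

A1 at fret 17 is A1 + 17 semitones = D3.
The open C3 string is 15 semitones above the open A1, so the same pitch on the C3 string lies at fret 17 − 15 = 2.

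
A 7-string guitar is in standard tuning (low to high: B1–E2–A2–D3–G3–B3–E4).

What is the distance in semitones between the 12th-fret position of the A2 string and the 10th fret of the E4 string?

A2 at fret 12 → A3 (MIDI 57); E4 at fret 10 → D5 (MIDI 74).
57 − 74 = -17, so the two pitches are 17 semitones apart, with D5 the higher.

17 semitones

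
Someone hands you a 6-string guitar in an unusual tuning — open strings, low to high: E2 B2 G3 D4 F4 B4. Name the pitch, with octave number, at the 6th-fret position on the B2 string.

The open B2 string plus 6 semitones: B–C–C#–D–D#–E–F.
The walk passes from B into C once, so the octave number goes from 2 to 3.

F3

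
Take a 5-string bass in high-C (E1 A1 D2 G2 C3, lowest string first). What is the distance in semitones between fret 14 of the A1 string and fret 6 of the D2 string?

3 semitones

A1 at fret 14 → B2 (MIDI 47); D2 at fret 6 → G#2 (MIDI 44).
47 − 44 = 3, so the two pitches are 3 semitones apart, with B2 the higher.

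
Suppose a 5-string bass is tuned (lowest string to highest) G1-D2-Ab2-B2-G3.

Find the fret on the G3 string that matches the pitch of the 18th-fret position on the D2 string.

1

D2 at fret 18 is D2 + 18 semitones = Ab3.
The open G3 string is 17 semitones above the open D2, so the same pitch on the G3 string lies at fret 18 − 17 = 1.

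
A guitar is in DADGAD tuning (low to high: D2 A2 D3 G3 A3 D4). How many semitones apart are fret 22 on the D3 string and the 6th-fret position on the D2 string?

D3 at fret 22 → C5 (MIDI 72); D2 at fret 6 → G#2 (MIDI 44).
72 − 44 = 28, so the two pitches are 28 semitones apart, with C5 the higher.

28 semitones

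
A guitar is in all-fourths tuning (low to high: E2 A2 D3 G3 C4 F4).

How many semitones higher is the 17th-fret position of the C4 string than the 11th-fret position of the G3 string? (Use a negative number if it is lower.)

11 semitones

C4 at fret 17 → F5 (MIDI 77); G3 at fret 11 → F#4 (MIDI 66).
77 − 66 = 11, so the two pitches are 11 semitones apart.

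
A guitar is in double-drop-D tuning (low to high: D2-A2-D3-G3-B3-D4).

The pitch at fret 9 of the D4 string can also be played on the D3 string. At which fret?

Fret 9 on D4 is MIDI 62 + 9 = 71 (B4). On the D3 string (open MIDI 50), that pitch is 71 − 50 = fret 21.

21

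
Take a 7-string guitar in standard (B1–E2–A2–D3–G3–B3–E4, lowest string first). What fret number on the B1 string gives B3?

24

B3 is 24 semitones above the open B1 (B–C–C#–D–…–A–A#–B), so it sits at fret 24.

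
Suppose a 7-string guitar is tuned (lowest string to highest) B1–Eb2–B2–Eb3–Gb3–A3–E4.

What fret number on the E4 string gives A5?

17

A5 is 17 semitones above the open E4 (E–F–Gb–G–…–G–Ab–A), so it sits at fret 17.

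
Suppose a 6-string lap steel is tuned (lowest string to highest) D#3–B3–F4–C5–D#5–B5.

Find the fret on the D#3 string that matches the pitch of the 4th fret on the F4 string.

18

F4 at fret 4 is F4 + 4 semitones = A4.
The open D#3 string is 14 semitones below the open F4, so the same pitch on the D#3 string lies at fret 4 + 14 = 18.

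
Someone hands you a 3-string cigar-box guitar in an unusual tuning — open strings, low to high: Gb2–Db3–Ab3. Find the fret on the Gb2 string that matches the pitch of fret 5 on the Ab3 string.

Ab3 at fret 5 is Ab3 + 5 semitones = Db4.
The open Gb2 string is 14 semitones below the open Ab3, so the same pitch on the Gb2 string lies at fret 5 + 14 = 19.

19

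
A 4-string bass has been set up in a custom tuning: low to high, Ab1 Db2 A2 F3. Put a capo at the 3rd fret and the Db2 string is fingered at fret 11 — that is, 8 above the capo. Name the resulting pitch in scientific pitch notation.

The capo raises the open Db2 by 3 semitones to E2; fretting 8 more gives Db2 + 3 + 8 = Db2 + 11 semitones = C3.

C3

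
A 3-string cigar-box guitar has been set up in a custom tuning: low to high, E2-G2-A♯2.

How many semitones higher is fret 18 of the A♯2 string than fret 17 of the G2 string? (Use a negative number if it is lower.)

A♯2 at fret 18 → E4 (MIDI 64); G2 at fret 17 → C4 (MIDI 60).
64 − 60 = 4, so the two pitches are 4 semitones apart.

4 semitones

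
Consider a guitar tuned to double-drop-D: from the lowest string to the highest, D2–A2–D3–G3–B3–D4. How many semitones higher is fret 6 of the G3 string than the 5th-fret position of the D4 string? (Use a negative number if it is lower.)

-6 semitones

G3 at fret 6 → C♯4 (MIDI 61); D4 at fret 5 → G4 (MIDI 67).
61 − 67 = -6, so the two pitches are 6 semitones apart.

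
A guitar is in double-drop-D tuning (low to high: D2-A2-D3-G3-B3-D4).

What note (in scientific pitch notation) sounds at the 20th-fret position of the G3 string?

D#5

The open G3 string plus 20 semitones: G–G#–A–A#–…–C#–D–D#.
The walk passes from B into C 2 times, so the octave number goes from 3 to 5.
(Equivalently spelled Eb5.)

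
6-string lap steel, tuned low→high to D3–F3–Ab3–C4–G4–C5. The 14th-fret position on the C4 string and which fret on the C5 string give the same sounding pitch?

Fret 14 on C4 is MIDI 60 + 14 = 74 (D5). On the C5 string (open MIDI 72), that pitch is 74 − 72 = fret 2.

2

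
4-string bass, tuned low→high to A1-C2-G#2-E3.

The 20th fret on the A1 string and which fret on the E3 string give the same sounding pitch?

1

A1 at fret 20 is A1 + 20 semitones = F3.
The open E3 string is 19 semitones above the open A1, so the same pitch on the E3 string lies at fret 20 − 19 = 1.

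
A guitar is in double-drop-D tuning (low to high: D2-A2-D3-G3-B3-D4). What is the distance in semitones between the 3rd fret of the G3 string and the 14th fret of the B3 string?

15 semitones

G3 at fret 3 → A#3 (MIDI 58); B3 at fret 14 → C#5 (MIDI 73).
58 − 73 = -15, so the two pitches are 15 semitones apart, with C#5 the higher.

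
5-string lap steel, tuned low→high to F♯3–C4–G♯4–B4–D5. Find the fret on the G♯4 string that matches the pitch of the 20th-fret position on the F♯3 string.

F♯3 at fret 20 is F♯3 + 20 semitones = D5.
The open G♯4 string is 14 semitones above the open F♯3, so the same pitch on the G♯4 string lies at fret 20 − 14 = 6.

6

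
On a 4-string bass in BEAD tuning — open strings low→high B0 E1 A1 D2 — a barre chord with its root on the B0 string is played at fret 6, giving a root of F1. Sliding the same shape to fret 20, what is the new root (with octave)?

G2

Moving from fret 6 to fret 20 shifts the root by 14 semitones.
F1 up 14 semitones is G2.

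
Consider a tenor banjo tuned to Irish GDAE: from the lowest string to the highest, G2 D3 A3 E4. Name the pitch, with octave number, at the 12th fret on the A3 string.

A4

Each fret is one semitone, so A3 + 12 = A4.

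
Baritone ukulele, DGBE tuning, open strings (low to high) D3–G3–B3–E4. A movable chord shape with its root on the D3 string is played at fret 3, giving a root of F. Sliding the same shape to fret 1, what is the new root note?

D#

Moving from fret 3 to fret 1 shifts the root by -2 semitones.
F down 2 semitones is D#.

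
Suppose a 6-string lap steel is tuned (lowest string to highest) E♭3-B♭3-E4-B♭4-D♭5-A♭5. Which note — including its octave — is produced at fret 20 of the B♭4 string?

G♭6

The open B♭4 string plus 20 semitones: Bb–B–C–Db–…–E–F–Gb.
The walk passes from B into C 2 times, so the octave number goes from 4 to 6.
(Equivalently spelled F♯6.)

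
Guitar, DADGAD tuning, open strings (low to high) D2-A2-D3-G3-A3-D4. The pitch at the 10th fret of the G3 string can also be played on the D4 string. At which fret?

G3 at fret 10 is G3 + 10 semitones = F4.
The open D4 string is 7 semitones above the open G3, so the same pitch on the D4 string lies at fret 10 − 7 = 3.

3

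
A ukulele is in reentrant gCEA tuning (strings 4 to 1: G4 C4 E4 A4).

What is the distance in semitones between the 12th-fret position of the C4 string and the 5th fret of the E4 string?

3 semitones

C4 at fret 12 → C5 (MIDI 72); E4 at fret 5 → A4 (MIDI 69).
72 − 69 = 3, so the two pitches are 3 semitones apart, with C5 the higher.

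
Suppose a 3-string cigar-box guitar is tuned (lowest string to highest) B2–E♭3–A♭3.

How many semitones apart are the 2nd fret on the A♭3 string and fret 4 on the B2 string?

A♭3 at fret 2 → B♭3 (MIDI 58); B2 at fret 4 → E♭3 (MIDI 51).
58 − 51 = 7, so the two pitches are 7 semitones apart, with B♭3 the higher.

7 semitones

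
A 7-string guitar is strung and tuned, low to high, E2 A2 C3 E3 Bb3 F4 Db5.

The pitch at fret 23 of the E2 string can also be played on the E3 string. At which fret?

11

E2 at fret 23 is E2 + 23 semitones = Eb4.
The open E3 string is 12 semitones above the open E2, so the same pitch on the E3 string lies at fret 23 − 12 = 11.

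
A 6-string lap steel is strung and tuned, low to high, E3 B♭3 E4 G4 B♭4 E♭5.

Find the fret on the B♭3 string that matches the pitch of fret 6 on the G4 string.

15

Fret 6 on G4 is MIDI 67 + 6 = 73 (D♭5). On the B♭3 string (open MIDI 58), that pitch is 73 − 58 = fret 15.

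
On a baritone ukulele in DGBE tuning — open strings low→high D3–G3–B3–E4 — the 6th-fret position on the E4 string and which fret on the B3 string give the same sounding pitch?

11

E4 at fret 6 is E4 + 6 semitones = A♯4.
The open B3 string is 5 semitones below the open E4, so the same pitch on the B3 string lies at fret 6 + 5 = 11.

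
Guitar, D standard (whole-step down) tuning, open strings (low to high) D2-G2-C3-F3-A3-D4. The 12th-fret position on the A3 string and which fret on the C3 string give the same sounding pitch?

21

Fret 12 on A3 is MIDI 57 + 12 = 69 (A4). On the C3 string (open MIDI 48), that pitch is 69 − 48 = fret 21.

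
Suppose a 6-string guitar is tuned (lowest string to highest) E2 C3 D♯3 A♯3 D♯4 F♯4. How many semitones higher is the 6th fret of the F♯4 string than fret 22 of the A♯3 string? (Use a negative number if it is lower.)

F♯4 at fret 6 → C5 (MIDI 72); A♯3 at fret 22 → G♯5 (MIDI 80).
72 − 80 = -8, so the two pitches are 8 semitones apart.

-8 semitones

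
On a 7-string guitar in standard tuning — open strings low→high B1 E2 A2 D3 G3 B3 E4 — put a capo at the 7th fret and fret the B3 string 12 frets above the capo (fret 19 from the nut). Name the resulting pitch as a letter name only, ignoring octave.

F♯

The capo raises the open B3 by 7 semitones to F♯4; fretting 12 more gives B3 + 7 + 12 = B3 + 19 semitones, landing on F♯.
(Also written G♭.)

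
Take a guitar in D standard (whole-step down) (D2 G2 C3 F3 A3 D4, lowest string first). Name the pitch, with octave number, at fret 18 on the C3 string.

F♯4

C3 is MIDI 48. Adding 18 gives 66, which is F♯4.
(Equivalently spelled G♭4.)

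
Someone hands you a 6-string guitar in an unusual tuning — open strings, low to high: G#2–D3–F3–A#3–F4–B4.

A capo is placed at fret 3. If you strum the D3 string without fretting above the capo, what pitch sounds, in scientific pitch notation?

The capo raises the open D3 by 3 semitones to F3; fretting 0 more gives D3 + 3 + 0 = D3 + 3 semitones = F3.

F3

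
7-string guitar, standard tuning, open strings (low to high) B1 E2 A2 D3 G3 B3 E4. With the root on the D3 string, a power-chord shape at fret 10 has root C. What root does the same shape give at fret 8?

A♯

Moving from fret 10 to fret 8 shifts the root by -2 semitones.
C down 2 semitones is A♯.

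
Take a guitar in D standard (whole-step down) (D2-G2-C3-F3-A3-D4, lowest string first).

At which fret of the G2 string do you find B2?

B2 is 4 semitones above the open G2 (G–G#–A–A#–B), so it sits at fret 4.

4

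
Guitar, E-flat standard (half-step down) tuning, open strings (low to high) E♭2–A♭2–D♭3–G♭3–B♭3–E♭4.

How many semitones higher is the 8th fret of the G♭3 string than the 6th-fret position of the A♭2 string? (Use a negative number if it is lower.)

G♭3 at fret 8 → D4 (MIDI 62); A♭2 at fret 6 → D3 (MIDI 50).
62 − 50 = 12, so the two pitches are 12 semitones apart.

12 semitones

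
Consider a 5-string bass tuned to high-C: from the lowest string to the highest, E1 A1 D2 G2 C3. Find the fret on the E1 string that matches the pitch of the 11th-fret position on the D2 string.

D2 at fret 11 is D2 + 11 semitones = C♯3.
The open E1 string is 10 semitones below the open D2, so the same pitch on the E1 string lies at fret 11 + 10 = 21.

21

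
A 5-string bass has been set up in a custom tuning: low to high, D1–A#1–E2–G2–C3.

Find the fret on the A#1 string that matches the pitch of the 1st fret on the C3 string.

Fret 1 on C3 is MIDI 48 + 1 = 49 (C#3). On the A#1 string (open MIDI 34), that pitch is 49 − 34 = fret 15.

15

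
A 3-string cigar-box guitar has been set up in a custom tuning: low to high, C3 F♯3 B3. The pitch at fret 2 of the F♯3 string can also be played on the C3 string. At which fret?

F♯3 at fret 2 is F♯3 + 2 semitones = G♯3.
The open C3 string is 6 semitones below the open F♯3, so the same pitch on the C3 string lies at fret 2 + 6 = 8.

8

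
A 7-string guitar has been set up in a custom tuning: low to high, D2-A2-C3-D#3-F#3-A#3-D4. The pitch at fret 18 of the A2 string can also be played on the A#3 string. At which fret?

A2 at fret 18 is A2 + 18 semitones = D#4.
The open A#3 string is 13 semitones above the open A2, so the same pitch on the A#3 string lies at fret 18 − 13 = 5.

5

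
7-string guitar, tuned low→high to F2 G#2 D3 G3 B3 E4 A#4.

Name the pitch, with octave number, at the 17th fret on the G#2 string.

C#4

G#2 is MIDI 44. Adding 17 gives 61, which is C#4.
(Equivalently spelled Db4.)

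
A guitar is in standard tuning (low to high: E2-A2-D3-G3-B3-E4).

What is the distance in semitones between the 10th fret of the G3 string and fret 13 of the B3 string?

7 semitones

G3 at fret 10 → F4 (MIDI 65); B3 at fret 13 → C5 (MIDI 72).
65 − 72 = -7, so the two pitches are 7 semitones apart, with C5 the higher.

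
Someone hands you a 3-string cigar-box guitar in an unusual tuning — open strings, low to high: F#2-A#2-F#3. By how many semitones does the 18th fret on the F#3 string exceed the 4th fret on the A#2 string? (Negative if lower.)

F#3 at fret 18 → C5 (MIDI 72); A#2 at fret 4 → D3 (MIDI 50).
72 − 50 = 22, so the two pitches are 22 semitones apart.

22 semitones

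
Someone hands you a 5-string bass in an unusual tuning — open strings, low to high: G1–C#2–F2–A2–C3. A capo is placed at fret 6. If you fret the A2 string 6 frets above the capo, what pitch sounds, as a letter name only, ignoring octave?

A

The capo raises the open A2 by 6 semitones to D#3; fretting 6 more gives A2 + 6 + 6 = A2 + 12 semitones, landing on A.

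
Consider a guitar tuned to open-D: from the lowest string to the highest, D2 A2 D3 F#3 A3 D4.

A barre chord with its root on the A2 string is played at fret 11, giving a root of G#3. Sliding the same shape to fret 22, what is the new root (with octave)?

G4

Moving from fret 11 to fret 22 shifts the root by 11 semitones.
G#3 up 11 semitones is G4.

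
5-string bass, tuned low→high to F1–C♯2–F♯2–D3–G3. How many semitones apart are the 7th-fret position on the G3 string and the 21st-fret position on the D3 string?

G3 at fret 7 → D4 (MIDI 62); D3 at fret 21 → B4 (MIDI 71).
62 − 71 = -9, so the two pitches are 9 semitones apart, with B4 the higher.

9 semitones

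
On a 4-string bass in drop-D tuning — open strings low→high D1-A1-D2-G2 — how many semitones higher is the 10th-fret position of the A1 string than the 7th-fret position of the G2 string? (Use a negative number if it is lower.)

-7 semitones

A1 at fret 10 → G2 (MIDI 43); G2 at fret 7 → D3 (MIDI 50).
43 − 50 = -7, so the two pitches are 7 semitones apart.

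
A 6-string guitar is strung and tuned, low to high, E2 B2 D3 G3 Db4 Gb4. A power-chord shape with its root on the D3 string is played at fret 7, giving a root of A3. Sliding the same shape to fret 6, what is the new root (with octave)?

Ab3

Moving from fret 7 to fret 6 shifts the root by -1 semitone.
A3 down 1 semitone is Ab3.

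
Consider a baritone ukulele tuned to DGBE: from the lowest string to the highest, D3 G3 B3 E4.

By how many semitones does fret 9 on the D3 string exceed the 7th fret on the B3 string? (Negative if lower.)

D3 at fret 9 → B3 (MIDI 59); B3 at fret 7 → F♯4 (MIDI 66).
59 − 66 = -7, so the two pitches are 7 semitones apart.

-7 semitones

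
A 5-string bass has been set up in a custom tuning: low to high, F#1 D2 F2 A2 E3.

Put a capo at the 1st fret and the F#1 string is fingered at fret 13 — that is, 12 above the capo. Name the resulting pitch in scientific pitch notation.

G2

The capo raises the open F#1 by 1 semitone to G1; fretting 12 more gives F#1 + 1 + 12 = F#1 + 13 semitones = G2.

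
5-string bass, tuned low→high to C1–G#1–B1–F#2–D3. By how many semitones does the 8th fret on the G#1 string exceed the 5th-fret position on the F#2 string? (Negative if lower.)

-7 semitones

G#1 at fret 8 → E2 (MIDI 40); F#2 at fret 5 → B2 (MIDI 47).
40 − 47 = -7, so the two pitches are 7 semitones apart.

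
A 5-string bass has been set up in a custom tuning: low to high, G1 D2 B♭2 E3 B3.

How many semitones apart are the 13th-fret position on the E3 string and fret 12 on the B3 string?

6 semitones

E3 at fret 13 → F4 (MIDI 65); B3 at fret 12 → B4 (MIDI 71).
65 − 71 = -6, so the two pitches are 6 semitones apart, with B4 the higher.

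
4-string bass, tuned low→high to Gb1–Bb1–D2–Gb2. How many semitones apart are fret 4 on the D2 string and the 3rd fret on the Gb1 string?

D2 at fret 4 → Gb2 (MIDI 42); Gb1 at fret 3 → A1 (MIDI 33).
42 − 33 = 9, so the two pitches are 9 semitones apart, with Gb2 the higher.

9 semitones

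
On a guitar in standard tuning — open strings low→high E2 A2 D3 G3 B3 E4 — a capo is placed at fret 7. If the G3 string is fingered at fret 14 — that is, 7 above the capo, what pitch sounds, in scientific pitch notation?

The capo raises the open G3 by 7 semitones to D4; fretting 7 more gives G3 + 7 + 7 = G3 + 14 semitones = A4.

A4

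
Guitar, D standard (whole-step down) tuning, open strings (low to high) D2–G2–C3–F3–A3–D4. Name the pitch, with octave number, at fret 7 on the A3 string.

E4

A3 is MIDI 57. Adding 7 gives 64, which is E4.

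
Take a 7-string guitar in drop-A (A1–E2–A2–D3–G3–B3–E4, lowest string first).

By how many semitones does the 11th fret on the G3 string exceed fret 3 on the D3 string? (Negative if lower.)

13 semitones

G3 at fret 11 → F♯4 (MIDI 66); D3 at fret 3 → F3 (MIDI 53).
66 − 53 = 13, so the two pitches are 13 semitones apart.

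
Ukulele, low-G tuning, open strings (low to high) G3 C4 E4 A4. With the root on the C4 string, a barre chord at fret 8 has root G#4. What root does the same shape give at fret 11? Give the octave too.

B4

Moving from fret 8 to fret 11 shifts the root by 3 semitones.
G#4 up 3 semitones is B4.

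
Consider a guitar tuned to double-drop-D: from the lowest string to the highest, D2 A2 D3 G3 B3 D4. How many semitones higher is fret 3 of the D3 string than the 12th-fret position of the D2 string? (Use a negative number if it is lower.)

3 semitones

D3 at fret 3 → F3 (MIDI 53); D2 at fret 12 → D3 (MIDI 50).
53 − 50 = 3, so the two pitches are 3 semitones apart.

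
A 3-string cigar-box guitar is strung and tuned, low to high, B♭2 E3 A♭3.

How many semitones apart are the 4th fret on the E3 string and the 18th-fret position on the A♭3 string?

18 semitones

E3 at fret 4 → A♭3 (MIDI 56); A♭3 at fret 18 → D5 (MIDI 74).
56 − 74 = -18, so the two pitches are 18 semitones apart, with D5 the higher.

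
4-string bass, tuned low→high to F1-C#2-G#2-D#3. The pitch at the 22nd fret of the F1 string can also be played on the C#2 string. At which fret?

14

F1 at fret 22 is F1 + 22 semitones = D#3.
The open C#2 string is 8 semitones above the open F1, so the same pitch on the C#2 string lies at fret 22 − 8 = 14.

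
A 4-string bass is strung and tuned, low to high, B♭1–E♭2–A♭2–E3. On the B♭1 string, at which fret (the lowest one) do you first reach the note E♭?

From B♭1, count semitones up the chromatic scale until reaching E♭: Bb–B–C–Db–D–Eb — 5 steps.

5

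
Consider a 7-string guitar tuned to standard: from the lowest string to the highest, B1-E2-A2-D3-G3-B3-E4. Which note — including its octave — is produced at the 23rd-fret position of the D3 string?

The open D3 string plus 23 semitones: D–D#–E–F–…–B–C–C#.
The walk passes from B into C 2 times, so the octave number goes from 3 to 5.
(Equivalently spelled Db5.)

C#5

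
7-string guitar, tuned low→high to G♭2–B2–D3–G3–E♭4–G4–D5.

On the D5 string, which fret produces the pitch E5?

2

E5 is 2 semitones above the open D5 (D–Eb–E), so it sits at fret 2.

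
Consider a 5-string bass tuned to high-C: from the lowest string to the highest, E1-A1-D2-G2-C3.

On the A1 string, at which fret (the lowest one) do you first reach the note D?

From A1, count semitones up the chromatic scale until reaching D: A–A#–B–C–C#–D — 5 steps.

5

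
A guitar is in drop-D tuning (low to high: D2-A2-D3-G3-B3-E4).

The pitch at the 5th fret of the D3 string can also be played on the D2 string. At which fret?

17

Fret 5 on D3 is MIDI 50 + 5 = 55 (G3). On the D2 string (open MIDI 38), that pitch is 55 − 38 = fret 17.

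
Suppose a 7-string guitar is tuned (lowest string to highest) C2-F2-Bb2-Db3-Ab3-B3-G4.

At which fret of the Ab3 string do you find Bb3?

2

Bb3 is 2 semitones above the open Ab3 (Ab–A–Bb), so it sits at fret 2.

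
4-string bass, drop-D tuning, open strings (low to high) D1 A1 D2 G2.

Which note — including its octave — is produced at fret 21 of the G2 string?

E4

Each fret is one semitone, so G2 + 21 = E4.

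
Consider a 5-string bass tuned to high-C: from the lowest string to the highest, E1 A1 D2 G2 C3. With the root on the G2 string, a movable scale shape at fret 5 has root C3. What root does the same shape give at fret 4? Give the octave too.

B2

Moving from fret 5 to fret 4 shifts the root by -1 semitone.
C3 down 1 semitone is B2.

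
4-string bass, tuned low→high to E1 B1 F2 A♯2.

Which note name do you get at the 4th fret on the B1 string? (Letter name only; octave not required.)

The open B1 string plus 4 semitones: B–C–C#–D–D#.
(Equivalently spelled E♭.)

D♯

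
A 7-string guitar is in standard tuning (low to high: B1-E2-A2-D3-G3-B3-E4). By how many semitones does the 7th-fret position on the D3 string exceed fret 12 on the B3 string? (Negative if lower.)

D3 at fret 7 → A3 (MIDI 57); B3 at fret 12 → B4 (MIDI 71).
57 − 71 = -14, so the two pitches are 14 semitones apart.

-14 semitones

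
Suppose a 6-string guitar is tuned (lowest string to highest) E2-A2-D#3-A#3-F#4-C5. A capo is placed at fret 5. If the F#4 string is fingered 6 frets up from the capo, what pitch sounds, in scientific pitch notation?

The capo raises the open F#4 by 5 semitones to B4; fretting 6 more gives F#4 + 5 + 6 = F#4 + 11 semitones = F5.

F5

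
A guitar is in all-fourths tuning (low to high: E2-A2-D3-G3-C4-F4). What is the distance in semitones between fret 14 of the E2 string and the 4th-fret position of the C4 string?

10 semitones

E2 at fret 14 → F#3 (MIDI 54); C4 at fret 4 → E4 (MIDI 64).
54 − 64 = -10, so the two pitches are 10 semitones apart, with E4 the higher.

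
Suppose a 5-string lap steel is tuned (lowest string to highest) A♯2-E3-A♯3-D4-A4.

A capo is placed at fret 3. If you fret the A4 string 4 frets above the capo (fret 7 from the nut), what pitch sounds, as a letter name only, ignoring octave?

E

The capo raises the open A4 by 3 semitones to C5; fretting 4 more gives A4 + 3 + 4 = A4 + 7 semitones, landing on E.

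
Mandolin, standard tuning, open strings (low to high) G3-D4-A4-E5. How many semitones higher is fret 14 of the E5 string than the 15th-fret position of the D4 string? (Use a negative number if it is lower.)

13 semitones

E5 at fret 14 → F#6 (MIDI 90); D4 at fret 15 → F5 (MIDI 77).
90 − 77 = 13, so the two pitches are 13 semitones apart.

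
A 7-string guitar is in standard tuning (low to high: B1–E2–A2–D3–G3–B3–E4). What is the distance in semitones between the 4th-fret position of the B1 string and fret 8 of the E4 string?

33 semitones

B1 at fret 4 → D♯2 (MIDI 39); E4 at fret 8 → C5 (MIDI 72).
39 − 72 = -33, so the two pitches are 33 semitones apart, with C5 the higher.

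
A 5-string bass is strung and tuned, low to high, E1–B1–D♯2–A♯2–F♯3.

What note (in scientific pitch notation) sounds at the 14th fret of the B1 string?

The open B1 string plus 14 semitones: B–C–C#–D–…–B–C–C#.
The walk passes from B into C 2 times, so the octave number goes from 1 to 3.

C♯3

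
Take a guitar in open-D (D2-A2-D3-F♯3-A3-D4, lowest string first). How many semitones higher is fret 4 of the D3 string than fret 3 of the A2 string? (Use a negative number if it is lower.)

D3 at fret 4 → F♯3 (MIDI 54); A2 at fret 3 → C3 (MIDI 48).
54 − 48 = 6, so the two pitches are 6 semitones apart.

6 semitones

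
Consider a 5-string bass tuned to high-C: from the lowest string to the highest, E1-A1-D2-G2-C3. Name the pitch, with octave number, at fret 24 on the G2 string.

G4

G2 is MIDI 43. Adding 24 gives 67, which is G4.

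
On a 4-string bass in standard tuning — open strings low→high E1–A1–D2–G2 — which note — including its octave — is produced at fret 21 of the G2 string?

Each fret is one semitone, so G2 + 21 = E4.

E4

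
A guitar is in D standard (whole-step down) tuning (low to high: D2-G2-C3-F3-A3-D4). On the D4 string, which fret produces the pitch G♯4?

G♯4 is 6 semitones above the open D4 (D–D#–E–F–F#–G–G#), so it sits at fret 6.

6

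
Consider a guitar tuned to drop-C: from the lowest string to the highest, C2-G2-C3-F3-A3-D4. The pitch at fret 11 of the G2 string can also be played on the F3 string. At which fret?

G2 at fret 11 is G2 + 11 semitones = F#3.
The open F3 string is 10 semitones above the open G2, so the same pitch on the F3 string lies at fret 11 − 10 = 1.

1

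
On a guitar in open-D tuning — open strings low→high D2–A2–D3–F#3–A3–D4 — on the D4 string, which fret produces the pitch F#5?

16

F#5 is 16 semitones above the open D4 (D–D#–E–F–…–E–F–F#), so it sits at fret 16.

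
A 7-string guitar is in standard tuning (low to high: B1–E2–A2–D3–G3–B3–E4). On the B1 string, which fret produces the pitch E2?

5

E2 is 5 semitones above the open B1 (B–C–C#–D–D#–E), so it sits at fret 5.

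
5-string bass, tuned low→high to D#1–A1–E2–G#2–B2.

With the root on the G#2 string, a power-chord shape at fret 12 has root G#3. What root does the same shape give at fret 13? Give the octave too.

A3

Moving from fret 12 to fret 13 shifts the root by 1 semitone.
G#3 up 1 semitone is A3.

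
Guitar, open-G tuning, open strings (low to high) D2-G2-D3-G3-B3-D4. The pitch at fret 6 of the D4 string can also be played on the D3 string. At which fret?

D4 at fret 6 is D4 + 6 semitones = G♯4.
The open D3 string is 12 semitones below the open D4, so the same pitch on the D3 string lies at fret 6 + 12 = 18.

18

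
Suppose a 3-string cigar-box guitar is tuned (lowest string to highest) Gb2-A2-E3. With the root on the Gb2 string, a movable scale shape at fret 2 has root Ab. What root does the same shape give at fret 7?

Db

Moving from fret 2 to fret 7 shifts the root by 5 semitones.
Ab up 5 semitones is Db.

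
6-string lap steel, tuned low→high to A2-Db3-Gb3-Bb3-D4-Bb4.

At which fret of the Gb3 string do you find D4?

D4 is 8 semitones above the open Gb3 (Gb–G–Ab–A–Bb–B–C–Db–D), so it sits at fret 8.

8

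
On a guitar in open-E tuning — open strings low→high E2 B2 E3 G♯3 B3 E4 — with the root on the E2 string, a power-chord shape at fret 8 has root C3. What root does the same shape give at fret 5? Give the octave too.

Moving from fret 8 to fret 5 shifts the root by -3 semitones.
C3 down 3 semitones is A2.

A2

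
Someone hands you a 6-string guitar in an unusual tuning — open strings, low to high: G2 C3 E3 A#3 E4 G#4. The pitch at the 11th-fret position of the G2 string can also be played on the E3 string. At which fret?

2

G2 at fret 11 is G2 + 11 semitones = F#3.
The open E3 string is 9 semitones above the open G2, so the same pitch on the E3 string lies at fret 11 − 9 = 2.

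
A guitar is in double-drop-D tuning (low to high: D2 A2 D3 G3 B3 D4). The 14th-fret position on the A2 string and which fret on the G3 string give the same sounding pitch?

A2 at fret 14 is A2 + 14 semitones = B3.
The open G3 string is 10 semitones above the open A2, so the same pitch on the G3 string lies at fret 14 − 10 = 4.

4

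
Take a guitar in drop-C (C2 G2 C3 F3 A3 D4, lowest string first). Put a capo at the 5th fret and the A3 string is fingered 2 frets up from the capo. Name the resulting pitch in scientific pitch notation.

The capo raises the open A3 by 5 semitones to D4; fretting 2 more gives A3 + 5 + 2 = A3 + 7 semitones = E4.

E4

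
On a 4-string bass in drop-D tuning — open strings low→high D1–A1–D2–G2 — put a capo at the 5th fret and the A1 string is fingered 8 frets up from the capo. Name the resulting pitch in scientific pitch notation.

A♯2

The capo raises the open A1 by 5 semitones to D2; fretting 8 more gives A1 + 5 + 8 = A1 + 13 semitones = A♯2.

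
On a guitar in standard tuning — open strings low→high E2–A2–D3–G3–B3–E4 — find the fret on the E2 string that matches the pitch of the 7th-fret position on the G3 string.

Fret 7 on G3 is MIDI 55 + 7 = 62 (D4). On the E2 string (open MIDI 40), that pitch is 62 − 40 = fret 22.

22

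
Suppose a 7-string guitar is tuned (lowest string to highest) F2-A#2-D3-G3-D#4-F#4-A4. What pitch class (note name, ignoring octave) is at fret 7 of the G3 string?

D

Each fret is one semitone, so G3 + 7 = D.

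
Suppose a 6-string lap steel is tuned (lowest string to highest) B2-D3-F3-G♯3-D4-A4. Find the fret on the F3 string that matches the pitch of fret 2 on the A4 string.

A4 at fret 2 is A4 + 2 semitones = B4.
The open F3 string is 16 semitones below the open A4, so the same pitch on the F3 string lies at fret 2 + 16 = 18.

18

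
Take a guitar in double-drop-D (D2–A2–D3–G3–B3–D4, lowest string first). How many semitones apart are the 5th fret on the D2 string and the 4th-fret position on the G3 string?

16 semitones

D2 at fret 5 → G2 (MIDI 43); G3 at fret 4 → B3 (MIDI 59).
43 − 59 = -16, so the two pitches are 16 semitones apart, with B3 the higher.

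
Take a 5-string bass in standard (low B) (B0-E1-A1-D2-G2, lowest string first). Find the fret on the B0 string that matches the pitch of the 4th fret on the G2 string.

Fret 4 on G2 is MIDI 43 + 4 = 47 (B2). On the B0 string (open MIDI 23), that pitch is 47 − 23 = fret 24.

24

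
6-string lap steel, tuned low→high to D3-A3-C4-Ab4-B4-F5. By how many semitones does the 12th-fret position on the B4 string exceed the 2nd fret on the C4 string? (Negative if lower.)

21 semitones

B4 at fret 12 → B5 (MIDI 83); C4 at fret 2 → D4 (MIDI 62).
83 − 62 = 21, so the two pitches are 21 semitones apart.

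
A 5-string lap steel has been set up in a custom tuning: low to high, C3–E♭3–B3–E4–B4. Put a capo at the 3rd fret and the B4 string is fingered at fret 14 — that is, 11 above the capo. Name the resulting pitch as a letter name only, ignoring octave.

The capo raises the open B4 by 3 semitones to D5; fretting 11 more gives B4 + 3 + 11 = B4 + 14 semitones, landing on D♭.
(Also written C♯.)

D♭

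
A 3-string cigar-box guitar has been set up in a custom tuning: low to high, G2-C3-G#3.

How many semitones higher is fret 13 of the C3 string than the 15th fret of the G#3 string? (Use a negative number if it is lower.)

C3 at fret 13 → C#4 (MIDI 61); G#3 at fret 15 → B4 (MIDI 71).
61 − 71 = -10, so the two pitches are 10 semitones apart.

-10 semitones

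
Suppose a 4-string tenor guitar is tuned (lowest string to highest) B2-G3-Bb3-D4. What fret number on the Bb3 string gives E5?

E5 is 18 semitones above the open Bb3 (Bb–B–C–Db–…–D–Eb–E), so it sits at fret 18.

18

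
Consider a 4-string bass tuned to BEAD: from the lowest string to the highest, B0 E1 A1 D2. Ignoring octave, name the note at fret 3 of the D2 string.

D2 is MIDI 38. Adding 3 gives 41; 41 mod 12 = 5, i.e. F.

F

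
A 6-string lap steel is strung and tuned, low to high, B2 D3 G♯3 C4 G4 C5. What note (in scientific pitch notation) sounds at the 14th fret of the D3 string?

D3 is MIDI 50. Adding 14 gives 64, which is E4.

E4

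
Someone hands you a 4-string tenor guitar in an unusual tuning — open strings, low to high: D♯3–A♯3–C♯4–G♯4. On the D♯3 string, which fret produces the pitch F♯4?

15

F♯4 is 15 semitones above the open D♯3 (D#–E–F–F#–…–E–F–F#), so it sits at fret 15.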